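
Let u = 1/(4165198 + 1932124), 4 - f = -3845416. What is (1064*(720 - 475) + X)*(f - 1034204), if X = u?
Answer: 2234143493578773288/3048661 ≈ 7.3283e+11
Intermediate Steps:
f = 3845420 (f = 4 - 1*(-3845416) = 4 + 3845416 = 3845420)
u = 1/6097322 ≈ 1.6401e-7
X = 1/6097322 ≈ 1.6401e-7
(1064*(720 - 475) + X)*(f - 1034204) = (1064*(720 - 475) + 1/6097322)*(3845420 - 1034204) = (1064*245 + 1/6097322)*2811216 = (260680 + 1/6097322)*2811216 = (1589449898961/6097322)*2811216 = 2234143493578773288/3048661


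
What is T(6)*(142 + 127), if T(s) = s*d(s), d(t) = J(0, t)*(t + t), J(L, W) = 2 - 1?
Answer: 19368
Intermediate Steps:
J(L, W) = 1
d(t) = 2*t (d(t) = 1*(t + t) = 1*(2*t) = 2*t)
T(s) = 2*s**2 (T(s) = s*(2*s) = 2*s**2)
T(6)*(142 + 127) = (2*6**2)*(142 + 127) = (2*36)*269 = 72*269 = 19368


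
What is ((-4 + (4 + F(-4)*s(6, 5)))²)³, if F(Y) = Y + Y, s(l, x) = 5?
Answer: 4096000000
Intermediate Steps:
F(Y) = 2*Y
((-4 + (4 + F(-4)*s(6, 5)))²)³ = ((-4 + (4 + (2*(-4))*5))²)³ = ((-4 + (4 - 8*5))²)³ = ((-4 + (4 - 40))²)³ = ((-4 - 36)²)³ = ((-40)²)³ = 1600³ = 4096000000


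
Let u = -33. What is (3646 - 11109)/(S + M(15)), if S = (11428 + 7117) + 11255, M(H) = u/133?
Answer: -992579/3963367 ≈ -0.25044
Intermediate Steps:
M(H) = -33/133
S = 29800 (S = 18545 + 11255 = 29800)
(3646 - 11109)/(S + M(15)) = (3646 - 11109)/(29800 - 33/133) = -7463/3963367/133 = -7463*133/3963367 = -992579/3963367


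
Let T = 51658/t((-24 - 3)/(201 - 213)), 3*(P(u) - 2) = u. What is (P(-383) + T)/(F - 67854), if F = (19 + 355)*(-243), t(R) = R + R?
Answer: -102185/1428624 ≈ -0.071527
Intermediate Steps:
t(R) = 2*R
P(u) = 2 + u/3
F = -90882 (F = 374*(-243) = -90882)
T = 103316/9 (T = 51658/((2*((-24 - 3)/(201 - 213)))) = 51658/((2*(-27/(-12)))) = 51658/((2*(-27*(-1/12)))) = 51658/((2*(9/4))) = 51658/(9/2) = 51658*(2/9) = 103316/9 ≈ 11480.)
(P(-383) + T)/(F - 67854) = ((2 + (⅓)*(-383)) + 103316/9)/(-90882 - 67854) = ((2 - 383/3) + 103316/9)/(-158736) = (-377/3 + 103316/9)*(-1/158736) = (102185/9)*(-1/158736) = -102185/1428624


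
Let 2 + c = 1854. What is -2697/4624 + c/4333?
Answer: -3122453/20035792 ≈ -0.15584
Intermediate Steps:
c = 1852 (c = -2 + 1854 = 1852)
-2697/4624 + c/4333 = -2697/4624 + 1852/4333 = -3122453/20035792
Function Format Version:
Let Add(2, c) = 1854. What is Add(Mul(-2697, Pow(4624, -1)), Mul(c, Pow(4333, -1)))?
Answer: Rational(-3122453, 20035792) ≈ -0.15584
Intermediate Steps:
c = 1852 (c = Add(-2, 1854) = 1852)
Add(Mul(-2697, Pow(4624, -1)), Mul(c, Pow(4333, -1))) = Add(Mul(-2697, Pow(4624, -1)), Mul(1852, Pow(4333, -1))) = Add(Mul(-2697, Rational(1, 4624)), Mul(1852, Rational(1, 4333))) = Add(Rational(-2697, 4624), Rational(1852, 4333)) = Rational(-3122453, 20035792)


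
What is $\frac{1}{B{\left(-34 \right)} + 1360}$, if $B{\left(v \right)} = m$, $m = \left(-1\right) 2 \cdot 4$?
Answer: $\frac{1}{1352} \approx 0.00073965$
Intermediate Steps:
$m = -8$ ($m = \left(-2\right) 4 = -8$)
$B{\left(v \right)} = -8$
$\frac{1}{B{\left(-34 \right)} + 1360} = \frac{1}{-8 + 1360} = \frac{1}{1352}$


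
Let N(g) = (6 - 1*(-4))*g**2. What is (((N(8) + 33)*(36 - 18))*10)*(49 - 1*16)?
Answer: 3997620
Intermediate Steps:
N(g) = 10*g**2 (N(g) = (6 + 4)*g**2 = 10*g**2)
(((N(8) + 33)*(36 - 18))*10)*(49 - 1*16) = (((10*8**2 + 33)*(36 - 18))*10)*(49 - 1*16) = (((10*64 + 33)*18)*10)*(49 - 16) = (((640 + 33)*18)*10)*33 = ((673*18)*10)*33 = (12114*10)*33 = 121140*33 = 3997620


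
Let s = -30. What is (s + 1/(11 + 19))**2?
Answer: 808201/900 ≈ 898.00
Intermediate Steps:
(s + 1/(11 + 19))**2 = (-30 + 1/(11 + 19))**2 = (-30 + 1/30)**2 = (-899/30)**2 = 808201/900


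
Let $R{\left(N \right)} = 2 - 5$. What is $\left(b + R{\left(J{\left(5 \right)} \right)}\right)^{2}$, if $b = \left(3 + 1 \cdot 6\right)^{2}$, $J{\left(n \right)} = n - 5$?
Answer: $6084$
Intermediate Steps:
$J{\left(n \right)} = -5 + n$
$R{\left(N \right)} = -3$
$b = 81$ ($b = \left(3 + 6\right)^{2} = 9^{2} = 81$)
$\left(b + R{\left(J{\left(5 \right)} \right)}\right)^{2} = \left(81 - 3\right)^{2} = 78^{2} = 6084$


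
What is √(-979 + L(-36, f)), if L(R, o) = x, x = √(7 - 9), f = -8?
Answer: √(-979 + I*√2) ≈ 0.0226 + 31.289*I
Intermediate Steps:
x = I*√2 (x = √(-2) = I*√2 ≈ 1.4142*I)
L(R, o) = I*√2
√(-979 + L(-36, f)) = √(-979 + I*√2)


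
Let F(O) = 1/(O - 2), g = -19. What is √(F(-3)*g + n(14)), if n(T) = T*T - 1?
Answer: √4970/5 ≈ 14.100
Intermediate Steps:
n(T) = -1 + T² (n(T) = T² - 1 = -1 + T²)
F(O) = 1/(-2 + O)
√(F(-3)*g + n(14)) = √(-19/(-2 - 3) + (-1 + 14²)) = √(-19/(-5) + (-1 + 196)) = √(-⅕*(-19) + 195) = √(19/5 + 195) = √(994/5) = √4970/5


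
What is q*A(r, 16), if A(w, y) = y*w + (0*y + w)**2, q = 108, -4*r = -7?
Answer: 13419/4 ≈ 3354.8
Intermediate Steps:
r = 7/4 (r = -1/4*(-7) = 7/4 ≈ 1.7500)
A(w, y) = w**2 + w*y (A(w, y) = w*y + (0 + w)**2 = w*y + w**2 = w**2 + w*y)
q*A(r, 16) = 108*(7*(7/4 + 16)/4) = 108*((7/4)*(71/4)) = 108*(497/16) = 13419/4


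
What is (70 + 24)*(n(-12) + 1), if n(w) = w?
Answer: -1034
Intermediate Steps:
(70 + 24)*(n(-12) + 1) = (70 + 24)*(-12 + 1) = 94*(-11) = -1034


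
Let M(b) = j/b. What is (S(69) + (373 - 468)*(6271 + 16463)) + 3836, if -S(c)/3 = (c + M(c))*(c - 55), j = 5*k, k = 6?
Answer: -49652636/23 ≈ -2.1588e+6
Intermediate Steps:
j = 30 (j = 5*6 = 30)
M(b) = 30/b
S(c) = -3*(-55 + c)*(c + 30/c) (S(c) = -3*(c + 30/c)*(c - 55) = -3*(c + 30/c)*(-55 + c) = -3*(-55 + c)*(c + 30/c))
(S(69) + (373 - 468)*(6271 + 16463)) + 3836 = ((-90 - 3*69² + 165*69 + 4950/69) + (373 - 468)*(6271 + 16463)) + 3836 = ((-90 - 3*4761 + 11385 + 4950*(1/69)) - 95*22734) + 3836 = ((-90 - 14283 + 11385 + 1650/23) - 2159730) + 3836 = (-67074/23 - 2159730) + 3836 = -49740864/23 + 3836 = -49652636/23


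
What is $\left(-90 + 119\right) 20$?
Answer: $580$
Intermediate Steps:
$\left(-90 + 119\right) 20 = 29 \cdot 20 = 580$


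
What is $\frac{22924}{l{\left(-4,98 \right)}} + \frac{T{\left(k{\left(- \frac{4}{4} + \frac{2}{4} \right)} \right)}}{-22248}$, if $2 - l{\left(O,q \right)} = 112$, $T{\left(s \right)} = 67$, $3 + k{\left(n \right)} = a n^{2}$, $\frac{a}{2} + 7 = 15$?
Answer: $- \frac{23182751}{111240} \approx -208.4$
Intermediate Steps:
$a = 16$ ($a = -14 + 2 \cdot 15 = -14 + 30 = 16$)
$k{\left(n \right)} = -3 + 16 n^{2}$
$l{\left(O,q \right)} = -110$ ($l{\left(O,q \right)} = 2 - 112 = -110$)
$\frac{22924}{l{\left(-4,98 \right)}} + \frac{T{\left(k{\left(- \frac{4}{4} + \frac{2}{4} \right)} \right)}}{-22248} = \frac{22924}{-110} + \frac{67}{-22248} = 22924 \left(- \frac{1}{110}\right) + 67 \left(- \frac{1}{22248}\right) = - \frac{1042}{5} - \frac{67}{22248} = - \frac{23182751}{111240}$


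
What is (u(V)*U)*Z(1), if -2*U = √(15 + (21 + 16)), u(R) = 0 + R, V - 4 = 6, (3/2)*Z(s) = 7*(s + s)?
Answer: -280*√13/3 ≈ -336.52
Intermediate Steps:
Z(s) = 28*s/3 (Z(s) = 2*(7*(s + s))/3 = 2*(7*(2*s))/3 = 2*(14*s)/3 = 28*s/3)
V = 10 (V = 4 + 6 = 10)
u(R) = R
U = -√13 (U = -√(15 + (21 + 16))/2 = -√(15 + 37)/2 = -√13 ≈ -3.6056)
(u(V)*U)*Z(1) = (10*(-√13))*((28/3)*1) = -10*√13*(28/3) = -280*√13/3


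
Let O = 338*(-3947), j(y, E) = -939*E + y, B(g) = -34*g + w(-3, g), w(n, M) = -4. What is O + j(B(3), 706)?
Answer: -1997126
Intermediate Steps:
B(g) = -4 - 34*g (B(g) = -34*g - 4 = -4 - 34*g)
j(y, E) = y - 939*E
O = -1334086
O + j(B(3), 706) = -1334086 + ((-4 - 34*3) - 939*706) = -1334086 + ((-4 - 102) - 662934) = -1334086 + (-106 - 662934) = -1334086 - 663040 = -1997126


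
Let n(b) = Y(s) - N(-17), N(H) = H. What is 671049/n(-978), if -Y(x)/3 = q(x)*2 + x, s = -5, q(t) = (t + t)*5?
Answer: 671049/332 ≈ 2021.2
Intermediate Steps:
q(t) = 10*t (q(t) = (2*t)*5 = 10*t)
Y(x) = -63*x (Y(x) = -3*((10*x)*2 + x) = -3*(20*x + x) = -63*x)
n(b) = 332 (n(b) = -63*(-5) - 1*(-17) = 315 + 17 = 332)
671049/n(-978) = 671049/332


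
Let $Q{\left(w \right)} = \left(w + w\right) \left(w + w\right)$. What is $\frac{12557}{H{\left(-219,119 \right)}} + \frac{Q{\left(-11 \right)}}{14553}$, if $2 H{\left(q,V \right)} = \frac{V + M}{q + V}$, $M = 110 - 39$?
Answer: $- \frac{332257384}{25137} \approx -13218.0$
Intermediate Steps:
$M = 71$ ($M = 110 - 39 = 71$)
$H{\left(q,V \right)} = \frac{71 + V}{2 \left(V + q\right)}$ ($H{\left(q,V \right)} = \frac{\left(V + 71\right) \frac{1}{q + V}}{2} = \frac{\left(71 + V\right) \frac{1}{V + q}}{2} = \frac{\frac{1}{V + q} \left(71 + V\right)}{2} = \frac{71 + V}{2 \left(V + q\right)}$)
$Q{\left(w \right)} = 4 w^{2}$ ($Q{\left(w \right)} = 2 w 2 w = 4 w^{2}$)
$\frac{12557}{H{\left(-219,119 \right)}} + \frac{Q{\left(-11 \right)}}{14553} = \frac{12557}{\frac{1}{2} \frac{1}{119 - 219} \left(71 + 119\right)} + \frac{4 \left(-11\right)^{2}}{14553} = \frac{12557}{\frac{1}{2} \frac{1}{-100} \cdot 190} + 4 \cdot 121 \cdot \frac{1}{14553} = \frac{12557}{\frac{1}{2} \left(- \frac{1}{100}\right) 190} + 484 \cdot \frac{1}{14553} = \frac{12557}{- \frac{19}{20}} + \frac{44}{1323} = 12557 \left(- \frac{20}{19}\right) + \frac{44}{1323} = - \frac{251140}{19} + \frac{44}{1323} = - \frac{332257384}{25137}$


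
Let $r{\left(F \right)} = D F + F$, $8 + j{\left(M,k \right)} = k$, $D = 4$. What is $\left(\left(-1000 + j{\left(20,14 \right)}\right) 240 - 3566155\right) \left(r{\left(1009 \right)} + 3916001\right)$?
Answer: $-14918462531890$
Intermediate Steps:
$j{\left(M,k \right)} = -8 + k$
$r{\left(F \right)} = 5 F$ ($r{\left(F \right)} = 4 F + F = 5 F$)
$\left(\left(-1000 + j{\left(20,14 \right)}\right) 240 - 3566155\right) \left(r{\left(1009 \right)} + 3916001\right) = \left(\left(-1000 + \left(-8 + 14\right)\right) 240 - 3566155\right) \left(5 \cdot 1009 + 3916001\right) = \left(\left(-1000 + 6\right) 240 - 3566155\right) \left(5045 + 3916001\right) = \left(\left(-994\right) 240 - 3566155\right) 3921046 = \left(-238560 - 3566155\right) 3921046 = \left(-3804715\right) 3921046 = -14918462531890$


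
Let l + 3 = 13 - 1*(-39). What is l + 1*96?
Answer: 145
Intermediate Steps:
l = 49 (l = -3 + (13 - 1*(-39)) = -3 + (13 + 39) = -3 + 52 = 49)
l + 1*96 = 49 + 1*96 = 49 + 96 = 145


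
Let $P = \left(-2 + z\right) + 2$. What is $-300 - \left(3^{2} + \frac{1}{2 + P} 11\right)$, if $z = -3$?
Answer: $-298$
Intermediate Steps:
$P = -3$ ($P = \left(-2 - 3\right) + 2 = -5 + 2 = -3$)
$-300 - \left(3^{2} + \frac{1}{2 + P} 11\right) = -300 - \left(3^{2} + \frac{1}{2 - 3} \cdot 11\right) = -300 - \left(9 + \frac{1}{-1} \cdot 11\right) = -300 - \left(9 - 11\right) = -300 - -2 = -300 + 2 = -298$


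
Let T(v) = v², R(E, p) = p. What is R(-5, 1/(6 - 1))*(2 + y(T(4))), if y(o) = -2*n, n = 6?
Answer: -2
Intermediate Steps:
y(o) = -12 (y(o) = -2*6 = -12)
R(-5, 1/(6 - 1))*(2 + y(T(4))) = (2 - 12)/(6 - 1) = -10/5 = (⅕)*(-10) = -2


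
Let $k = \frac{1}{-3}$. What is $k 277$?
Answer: $- \frac{277}{3} \approx -92.333$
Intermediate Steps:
$k = - \frac{1}{3} \approx -0.33333$
$k 277 = \left(- \frac{1}{3}\right) 277 = - \frac{277}{3}$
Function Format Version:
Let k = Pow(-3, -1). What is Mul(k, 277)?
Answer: Rational(-277, 3) ≈ -92.333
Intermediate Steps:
k = Rational(-1, 3) ≈ -0.33333
Mul(k, 277) = Mul(Rational(-1, 3), 277) = Rational(-277, 3)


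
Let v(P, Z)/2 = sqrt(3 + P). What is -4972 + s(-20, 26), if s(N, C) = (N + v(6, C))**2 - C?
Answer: -4802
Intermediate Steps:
v(P, Z) = 2*sqrt(3 + P)
s(N, C) = (6 + N)**2 - C (s(N, C) = (N + 2*sqrt(3 + 6))**2 - C = (N + 2*sqrt(9))**2 - C = (N + 2*3)**2 - C = (N + 6)**2 - C = (6 + N)**2 - C)
-4972 + s(-20, 26) = -4972 + ((6 - 20)**2 - 1*26) = -4972 + ((-14)**2 - 26) = -4972 + (196 - 26) = -4972 + 170 = -4802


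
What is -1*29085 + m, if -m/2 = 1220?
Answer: -31525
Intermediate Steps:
m = -2440 (m = -2*1220 = -2440)
-1*29085 + m = -1*29085 - 2440 = -29085 - 2440 = -31525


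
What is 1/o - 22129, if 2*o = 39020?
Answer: -431736789/19510 ≈ -22129.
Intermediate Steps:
o = 19510 (o = (½)*39020 = 19510)
1/o - 22129 = 1/19510 - 22129 = -431736789/19510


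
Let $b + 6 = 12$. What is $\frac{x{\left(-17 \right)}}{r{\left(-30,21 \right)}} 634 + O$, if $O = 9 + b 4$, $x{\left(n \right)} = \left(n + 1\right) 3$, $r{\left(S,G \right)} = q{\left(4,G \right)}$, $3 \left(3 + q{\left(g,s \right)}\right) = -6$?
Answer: $\frac{30597}{5} \approx 6119.4$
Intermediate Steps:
$q{\left(g,s \right)} = -5$ ($q{\left(g,s \right)} = -3 + \frac{1}{3} \left(-6\right) = -3 - 2 = -5$)
$r{\left(S,G \right)} = -5$
$b = 6$ ($b = -6 + 12 = 6$)
$x{\left(n \right)} = 3 + 3 n$ ($x{\left(n \right)} = \left(1 + n\right) 3 = 3 + 3 n$)
$O = 33$ ($O = 9 + 6 \cdot 4 = 9 + 24 = 33$)
$\frac{x{\left(-17 \right)}}{r{\left(-30,21 \right)}} 634 + O = \frac{3 + 3 \left(-17\right)}{-5} \cdot 634 + 33 = \left(3 - 51\right) \left(- \frac{1}{5}\right) 634 + 33 = \left(-48\right) \left(- \frac{1}{5}\right) 634 + 33 = \frac{48}{5} \cdot 634 + 33 = \frac{30432}{5} + 33 = \frac{30597}{5}$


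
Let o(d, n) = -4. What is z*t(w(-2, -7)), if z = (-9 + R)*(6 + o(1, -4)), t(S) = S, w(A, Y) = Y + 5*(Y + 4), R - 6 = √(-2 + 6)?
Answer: 44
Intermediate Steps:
R = 8 (R = 6 + √(-2 + 6) = 6 + √4 = 6 + 2 = 8)
w(A, Y) = 20 + 6*Y (w(A, Y) = Y + 5*(4 + Y) = Y + (20 + 5*Y) = 20 + 6*Y)
z = -2 (z = (-9 + 8)*(6 - 4) = -1*2 = -2)
z*t(w(-2, -7)) = -2*(20 + 6*(-7)) = -2*(20 - 42) = -2*(-22) = 44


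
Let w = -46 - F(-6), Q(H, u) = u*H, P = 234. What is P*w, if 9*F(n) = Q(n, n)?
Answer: -11700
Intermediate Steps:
Q(H, u) = H*u
F(n) = n²/9 (F(n) = (n*n)/9 = n²/9)
w = -50 (w = -46 - (-6)²/9 = -46 - 36/9 = -46 - 1*4 = -46 - 4 = -50)
P*w = 234*(-50) = -11700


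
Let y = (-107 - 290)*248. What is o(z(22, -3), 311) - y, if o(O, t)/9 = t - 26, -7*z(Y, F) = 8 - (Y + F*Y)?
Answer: 101021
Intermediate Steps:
z(Y, F) = -8/7 + Y/7 + F*Y/7 (z(Y, F) = -(8 - (Y + F*Y))/7 = -(8 + (-Y - F*Y))/7 = -(8 - Y - F*Y)/7 = -8/7 + Y/7 + F*Y/7)
o(O, t) = -234 + 9*t (o(O, t) = 9*(t - 26) = 9*(-26 + t) = -234 + 9*t)
y = -98456 (y = -397*248 = -98456)
o(z(22, -3), 311) - y = (-234 + 9*311) - 1*(-98456) = (-234 + 2799) + 98456 = 2565 + 98456 = 101021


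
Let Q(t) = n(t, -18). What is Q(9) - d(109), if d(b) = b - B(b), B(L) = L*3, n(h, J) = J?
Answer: 200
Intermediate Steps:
B(L) = 3*L
Q(t) = -18
d(b) = -2*b (d(b) = b - 3*b = -2*b)
Q(9) - d(109) = -18 - (-2)*109 = -18 - 1*(-218) = -18 + 218 = 200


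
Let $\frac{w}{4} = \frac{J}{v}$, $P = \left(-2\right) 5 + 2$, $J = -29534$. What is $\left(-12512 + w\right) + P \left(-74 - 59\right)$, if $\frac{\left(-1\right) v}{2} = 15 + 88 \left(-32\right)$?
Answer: $- \frac{32124916}{2801} \approx -11469.0$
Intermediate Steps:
$P = -8$ ($P = -10 + 2 = -8$)
$v = 5602$ ($v = - 2 \left(15 + 88 \left(-32\right)\right) = - 2 \left(15 - 2816\right) = \left(-2\right) \left(-2801\right) = 5602$)
$w = - \frac{59068}{2801}$ ($w = 4 \left(- \frac{29534}{5602}\right) = 4 \left(\left(-29534\right) \frac{1}{5602}\right) = 4 \left(- \frac{14767}{2801}\right) = - \frac{59068}{2801} \approx -21.088$)
$\left(-12512 + w\right) + P \left(-74 - 59\right) = \left(-12512 - \frac{59068}{2801}\right) - 8 \left(-74 - 59\right) = - \frac{35105180}{2801} - -1064 = - \frac{35105180}{2801} + 1064 = - \frac{32124916}{2801}$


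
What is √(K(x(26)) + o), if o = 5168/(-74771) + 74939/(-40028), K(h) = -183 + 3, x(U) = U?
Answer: I*√407441648112040810661/1496466794 ≈ 13.489*I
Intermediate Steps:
K(h) = -180
o = -5810128673/2992933588 (o = 5168*(-1/74771) + 74939*(-1/40028) = -5168/74771 - 74939/40028 = -5810128673/2992933588 ≈ -1.9413)
√(K(x(26)) + o) = √(-180 - 5810128673/2992933588) = √(-544538174513/2992933588) = I*√407441648112040810661/1496466794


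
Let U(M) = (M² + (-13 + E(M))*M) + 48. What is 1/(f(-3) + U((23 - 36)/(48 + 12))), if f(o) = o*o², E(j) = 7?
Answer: 3600/80449 ≈ 0.044749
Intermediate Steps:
f(o) = o³
U(M) = 48 + M² - 6*M (U(M) = (M² + (-13 + 7)*M) + 48 = (M² - 6*M) + 48 = 48 + M² - 6*M)
1/(f(-3) + U((23 - 36)/(48 + 12))) = 1/((-3)³ + (48 + ((23 - 36)/(48 + 12))² - 6*(23 - 36)/(48 + 12))) = 1/(-27 + (48 + (-13/60)² - (-78)/60)) = 1/(-27 + (48 + (-13*1/60)² - (-78)/60)) = 1/(-27 + (48 + (-13/60)² - 6*(-13/60))) = 1/(-27 + (48 + 169/3600 + 13/10)) = 1/(-27 + 177649/3600) = 1/(80449/3600) = 3600/80449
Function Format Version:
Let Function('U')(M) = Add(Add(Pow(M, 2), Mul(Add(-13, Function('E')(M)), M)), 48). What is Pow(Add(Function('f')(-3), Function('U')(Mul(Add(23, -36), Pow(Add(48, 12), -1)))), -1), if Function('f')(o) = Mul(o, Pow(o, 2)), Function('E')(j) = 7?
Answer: Rational(3600, 80449) ≈ 0.044749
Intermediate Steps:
Function('f')(o) = Pow(o, 3)
Function('U')(M) = Add(48, Pow(M, 2), Mul(-6, M)) (Function('U')(M) = Add(Add(Pow(M, 2), Mul(Add(-13, 7), M)), 48) = Add(Add(Pow(M, 2), Mul(-6, M)), 48) = Add(48, Pow(M, 2), Mul(-6, M)))
Pow(Add(Function('f')(-3), Function('U')(Mul(Add(23, -36), Pow(Add(48, 12), -1)))), -1) = Pow(Add(Pow(-3, 3), Add(48, Pow(Mul(Add(23, -36), Pow(Add(48, 12), -1)), 2), Mul(-6, Mul(Add(23, -36), Pow(Add(48, 12), -1))))), -1) = Pow(Add(-27, Add(48, Pow(Mul(-13, Pow(60, -1)), 2), Mul(-6, Mul(-13, Pow(60, -1))))), -1) = Pow(Add(-27, Add(48, Pow(Mul(-13, Rational(1, 60)), 2), Mul(-6, Mul(-13, Rational(1, 60))))), -1) = Pow(Add(-27, Add(48, Pow(Rational(-13, 60), 2), Mul(-6, Rational(-13, 60)))), -1) = Pow(Add(-27, Add(48, Rational(169, 3600), Rational(13, 10))), -1) = Pow(Add(-27, Rational(177649, 3600)), -1) = Pow(Rational(80449, 3600), -1) = Rational(3600, 80449)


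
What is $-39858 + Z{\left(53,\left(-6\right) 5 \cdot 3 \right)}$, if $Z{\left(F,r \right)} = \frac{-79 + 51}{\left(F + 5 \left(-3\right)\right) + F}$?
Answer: $- \frac{518158}{13} \approx -39858.0$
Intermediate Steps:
$Z{\left(F,r \right)} = - \frac{28}{-15 + 2 F}$ ($Z{\left(F,r \right)} = - \frac{28}{\left(F - 15\right) + F} = - \frac{28}{\left(-15 + F\right) + F} = - \frac{28}{-15 + 2 F}$)
$-39858 + Z{\left(53,\left(-6\right) 5 \cdot 3 \right)} = -39858 - \frac{28}{-15 + 2 \cdot 53} = -39858 - \frac{28}{-15 + 106} = -39858 - \frac{28}{91} = -39858 - \frac{4}{13} = - \frac{518158}{13}$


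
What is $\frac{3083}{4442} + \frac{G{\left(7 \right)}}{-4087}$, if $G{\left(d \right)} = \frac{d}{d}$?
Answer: $\frac{12595779}{18154454} \approx 0.69381$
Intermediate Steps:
$G{\left(d \right)} = 1$
$\frac{3083}{4442} + \frac{G{\left(7 \right)}}{-4087} = \frac{3083}{4442} + 1 \frac{1}{-4087} = 3083 \cdot \frac{1}{4442} + 1 \left(- \frac{1}{4087}\right) = \frac{3083}{4442} - \frac{1}{4087} = \frac{12595779}{18154454}$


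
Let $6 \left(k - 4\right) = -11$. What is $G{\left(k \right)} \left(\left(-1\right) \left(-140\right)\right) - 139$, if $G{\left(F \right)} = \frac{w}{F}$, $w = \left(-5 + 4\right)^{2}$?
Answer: $- \frac{967}{13} \approx -74.385$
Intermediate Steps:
$k = \frac{13}{6}$ ($k = 4 + \frac{1}{6} \left(-11\right) = 4 - \frac{11}{6} = \frac{13}{6} \approx 2.1667$)
$w = 1$ ($w = \left(-1\right)^{2} = 1$)
$G{\left(F \right)} = \frac{1}{F}$ ($G{\left(F \right)} = 1 \frac{1}{F} = \frac{1}{F}$)
$G{\left(k \right)} \left(\left(-1\right) \left(-140\right)\right) - 139 = \frac{\left(-1\right) \left(-140\right)}{\frac{13}{6}} - 139 = \frac{6}{13} \cdot 140 - 139 = \frac{840}{13} - 139 = - \frac{967}{13}$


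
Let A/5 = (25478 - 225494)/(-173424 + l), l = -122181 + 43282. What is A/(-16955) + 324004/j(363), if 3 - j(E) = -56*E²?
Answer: 275750733976100/6313731122075631 ≈ 0.043675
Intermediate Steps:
l = -78899
j(E) = 3 + 56*E² (j(E) = 3 - (-56)*E² = 3 + 56*E²)
A = 1000080/252323 (A = 5*((25478 - 225494)/(-173424 - 78899)) = 5*(-200016/(-252323)) = 5*(-200016*(-1/252323)) = 5*(200016/252323) = 1000080/252323 ≈ 3.9635)
A/(-16955) + 324004/j(363) = (1000080/252323)/(-16955) + 324004/(3 + 56*363²) = (1000080/252323)*(-1/16955) + 324004/(3 + 56*131769) = -200016/855627293 + 324004/(3 + 7379064) = -200016/855627293 + 324004/7379067 = 275750733976100/6313731122075631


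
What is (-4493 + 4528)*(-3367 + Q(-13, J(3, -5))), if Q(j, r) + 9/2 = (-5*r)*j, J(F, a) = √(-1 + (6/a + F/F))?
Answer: -236005/2 + 455*I*√30 ≈ -1.18e+5 + 2492.1*I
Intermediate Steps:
J(F, a) = √6*√(1/a) (J(F, a) = √(-1 + (6/a + 1)) = √(-1 + (1 + 6/a)) = √(6/a) = √6*√(1/a))
Q(j, r) = -9/2 - 5*j*r (Q(j, r) = -9/2 + (-5*r)*j = -9/2 - 5*j*r)
(-4493 + 4528)*(-3367 + Q(-13, J(3, -5))) = (-4493 + 4528)*(-3367 + (-9/2 - 5*(-13)*√6*√(1/(-5)))) = 35*(-3367 + (-9/2 - 5*(-13)*√6*√(-⅕))) = 35*(-3367 + (-9/2 - 5*(-13)*√6*(I*√5/5))) = 35*(-3367 + (-9/2 - 5*(-13)*I*√30/5)) = 35*(-3367 + (-9/2 + 13*I*√30)) = 35*(-6743/2 + 13*I*√30) = -236005/2 + 455*I*√30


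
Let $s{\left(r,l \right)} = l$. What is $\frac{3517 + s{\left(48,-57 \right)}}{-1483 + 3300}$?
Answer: $\frac{3460}{1817} \approx 1.9042$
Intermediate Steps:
$\frac{3517 + s{\left(48,-57 \right)}}{-1483 + 3300} = \frac{3517 - 57}{-1483 + 3300} = \frac{3460}{1817}$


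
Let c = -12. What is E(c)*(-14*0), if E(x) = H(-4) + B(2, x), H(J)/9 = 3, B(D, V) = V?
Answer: 0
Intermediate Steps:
H(J) = 27 (H(J) = 9*3 = 27)
E(x) = 27 + x
E(c)*(-14*0) = (27 - 12)*(-14*0) = 15*0 = 0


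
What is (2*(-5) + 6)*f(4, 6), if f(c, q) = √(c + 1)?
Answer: -4*√5 ≈ -8.9443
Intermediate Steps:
f(c, q) = √(1 + c)
(2*(-5) + 6)*f(4, 6) = (2*(-5) + 6)*√(1 + 4) = (-10 + 6)*√5 = -4*√5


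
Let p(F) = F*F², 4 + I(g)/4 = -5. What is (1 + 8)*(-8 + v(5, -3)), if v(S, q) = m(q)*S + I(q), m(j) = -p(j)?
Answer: 819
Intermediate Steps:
I(g) = -36 (I(g) = -16 + 4*(-5) = -16 - 20 = -36)
p(F) = F³
m(j) = -j³
v(S, q) = -36 - S*q³ (v(S, q) = (-q³)*S - 36 = -S*q³ - 36 = -36 - S*q³)
(1 + 8)*(-8 + v(5, -3)) = (1 + 8)*(-8 + (-36 - 1*5*(-3)³)) = 9*(-8 + (-36 - 1*5*(-27))) = 9*(-8 + (-36 + 135)) = 9*(-8 + 99) = 9*91 = 819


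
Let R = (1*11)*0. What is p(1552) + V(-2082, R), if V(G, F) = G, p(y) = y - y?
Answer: -2082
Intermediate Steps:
p(y) = 0
R = 0 (R = 11*0 = 0)
p(1552) + V(-2082, R) = 0 - 2082 = -2082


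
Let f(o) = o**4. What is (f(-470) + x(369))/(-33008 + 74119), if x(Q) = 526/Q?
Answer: 18006022890526/15169959 ≈ 1.1870e+6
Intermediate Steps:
(f(-470) + x(369))/(-33008 + 74119) = ((-470)**4 + 526/369)/(-33008 + 74119) = (48796810000 + 526*(1/369))/41111 = (48796810000 + 526/369)*(1/41111) = (18006022890526/369)*(1/41111) = 18006022890526/15169959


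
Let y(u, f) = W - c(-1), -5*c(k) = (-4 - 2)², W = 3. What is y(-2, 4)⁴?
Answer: 6765201/625 ≈ 10824.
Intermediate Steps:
c(k) = -36/5 (c(k) = -(-4 - 2)²/5 = -⅕*(-6)² = -⅕*36 = -36/5)
y(u, f) = 51/5 (y(u, f) = 3 - 1*(-36/5) = 3 + 36/5 = 51/5)
y(-2, 4)⁴ = (51/5)⁴ = 6765201/625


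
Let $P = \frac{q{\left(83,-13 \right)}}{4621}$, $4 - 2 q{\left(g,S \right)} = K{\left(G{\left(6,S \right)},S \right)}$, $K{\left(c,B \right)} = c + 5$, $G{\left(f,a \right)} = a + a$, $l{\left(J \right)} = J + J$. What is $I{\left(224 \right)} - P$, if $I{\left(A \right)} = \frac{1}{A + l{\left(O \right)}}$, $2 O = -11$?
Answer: $\frac{3917}{1968546} \approx 0.0019898$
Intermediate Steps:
$O = - \frac{11}{2}$ ($O = \frac{1}{2} \left(-11\right) = - \frac{11}{2} \approx -5.5$)
$l{\left(J \right)} = 2 J$
$G{\left(f,a \right)} = 2 a$
$K{\left(c,B \right)} = 5 + c$
$q{\left(g,S \right)} = - \frac{1}{2} - S$ ($q{\left(g,S \right)} = 2 - \frac{5 + 2 S}{2} = 2 - \left(\frac{5}{2} + S\right) = - \frac{1}{2} - S$)
$I{\left(A \right)} = \frac{1}{-11 + A}$ ($I{\left(A \right)} = \frac{1}{A + 2 \left(- \frac{11}{2}\right)} = \frac{1}{A - 11} = \frac{1}{-11 + A}$)
$P = \frac{25}{9242}$ ($P = \frac{- \frac{1}{2} - -13}{4621} = \left(- \frac{1}{2} + 13\right) \frac{1}{4621} = \frac{25}{2} \cdot \frac{1}{4621} = \frac{25}{9242} \approx 0.002705$)
$I{\left(224 \right)} - P = \frac{1}{-11 + 224} - \frac{25}{9242} = \frac{1}{213} - \frac{25}{9242} = \frac{3917}{1968546}$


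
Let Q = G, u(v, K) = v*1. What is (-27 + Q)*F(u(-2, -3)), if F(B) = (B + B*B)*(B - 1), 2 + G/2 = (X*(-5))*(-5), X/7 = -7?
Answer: 14886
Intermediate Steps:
X = -49 (X = 7*(-7) = -49)
u(v, K) = v
G = -2454 (G = -4 + 2*(-49*(-5)*(-5)) = -4 + 2*(245*(-5)) = -4 + 2*(-1225) = -4 - 2450 = -2454)
F(B) = (-1 + B)*(B + B²) (F(B) = (B + B²)*(-1 + B) = (-1 + B)*(B + B²))
Q = -2454
(-27 + Q)*F(u(-2, -3)) = (-27 - 2454)*((-2)³ - 1*(-2)) = -2481*(-8 + 2) = -2481*(-6) = 14886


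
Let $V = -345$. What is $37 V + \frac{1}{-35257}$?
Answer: $- \frac{450055606}{35257} \approx -12765.0$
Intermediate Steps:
$37 V + \frac{1}{-35257} = 37 \left(-345\right) + \frac{1}{-35257} = -12765 - \frac{1}{35257} = - \frac{450055606}{35257}$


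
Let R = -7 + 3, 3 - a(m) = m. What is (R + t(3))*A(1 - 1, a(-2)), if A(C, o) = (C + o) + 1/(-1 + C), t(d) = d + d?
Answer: 8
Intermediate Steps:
a(m) = 3 - m
R = -4
t(d) = 2*d
A(C, o) = C + o + 1/(-1 + C)
(R + t(3))*A(1 - 1, a(-2)) = (-4 + 2*3)*((1 + (1 - 1)² - (1 - 1) - (3 - 1*(-2)) + (1 - 1)*(3 - 1*(-2)))/(-1 + (1 - 1))) = (-4 + 6)*((1 + 0² - 1*0 - (3 + 2) + 0*(3 + 2))/(-1 + 0)) = 2*((1 + 0 + 0 - 1*5 + 0*5)/(-1)) = 2*(-(1 + 0 + 0 - 5 + 0)) = 2*(-1*(-4)) = 2*4 = 8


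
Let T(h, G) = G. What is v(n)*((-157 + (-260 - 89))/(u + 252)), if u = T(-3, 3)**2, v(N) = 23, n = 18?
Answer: -11638/261 ≈ -44.590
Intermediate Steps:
u = 9 (u = 3**2 = 9)
v(n)*((-157 + (-260 - 89))/(u + 252)) = 23*((-157 + (-260 - 89))/(9 + 252)) = 23*((-157 - 349)/261) = 23*(-506*1/261) = 23*(-506/261) = -11638/261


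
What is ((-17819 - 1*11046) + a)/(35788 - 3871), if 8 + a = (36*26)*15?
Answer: -14833/31917 ≈ -0.46474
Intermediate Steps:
a = 14032 (a = -8 + (36*26)*15 = -8 + 936*15 = -8 + 14040 = 14032)
((-17819 - 1*11046) + a)/(35788 - 3871) = ((-17819 - 1*11046) + 14032)/(35788 - 3871) = ((-17819 - 11046) + 14032)/31917 = (-28865 + 14032)*(1/31917) = -14833*1/31917 = -14833/31917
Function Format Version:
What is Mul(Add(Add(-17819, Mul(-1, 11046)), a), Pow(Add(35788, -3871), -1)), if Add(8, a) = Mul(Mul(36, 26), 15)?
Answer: Rational(-14833, 31917) ≈ -0.46474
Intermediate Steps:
a = 14032 (a = Add(-8, Mul(Mul(36, 26), 15)) = Add(-8, Mul(936, 15)) = Add(-8, 14040) = 14032)
Mul(Add(Add(-17819, Mul(-1, 11046)), a), Pow(Add(35788, -3871), -1)) = Mul(Add(Add(-17819, Mul(-1, 11046)), 14032), Pow(Add(35788, -3871), -1)) = Mul(Add(Add(-17819, -11046), 14032), Pow(31917, -1)) = Mul(Add(-28865, 14032), Rational(1, 31917)) = Mul(-14833, Rational(1, 31917)) = Rational(-14833, 31917)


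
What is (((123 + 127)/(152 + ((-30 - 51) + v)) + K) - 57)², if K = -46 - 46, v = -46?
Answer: 19321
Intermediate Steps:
K = -92
(((123 + 127)/(152 + ((-30 - 51) + v)) + K) - 57)² = (((123 + 127)/(152 + ((-30 - 51) - 46)) - 92) - 57)² = ((250/(152 + (-81 - 46)) - 92) - 57)² = ((250/(152 - 127) - 92) - 57)² = ((250/25 - 92) - 57)² = ((250*(1/25) - 92) - 57)² = ((10 - 92) - 57)² = (-82 - 57)² = (-139)² = 19321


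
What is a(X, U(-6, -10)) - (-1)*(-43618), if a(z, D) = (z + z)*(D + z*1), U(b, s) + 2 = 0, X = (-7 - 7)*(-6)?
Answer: -29842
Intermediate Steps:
X = 84 (X = -14*(-6) = 84)
U(b, s) = -2 (U(b, s) = -2 + 0 = -2)
a(z, D) = 2*z*(D + z) (a(z, D) = (2*z)*(D + z) = 2*z*(D + z))
a(X, U(-6, -10)) - (-1)*(-43618) = 2*84*(-2 + 84) - (-1)*(-43618) = 2*84*82 - 1*43618 = 13776 - 43618 = -29842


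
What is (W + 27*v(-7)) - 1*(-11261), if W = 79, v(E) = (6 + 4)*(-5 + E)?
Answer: 8100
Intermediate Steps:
v(E) = -50 + 10*E (v(E) = 10*(-5 + E) = -50 + 10*E)
(W + 27*v(-7)) - 1*(-11261) = (79 + 27*(-50 + 10*(-7))) - 1*(-11261) = (79 + 27*(-50 - 70)) + 11261 = (79 + 27*(-120)) + 11261 = (79 - 3240) + 11261 = -3161 + 11261 = 8100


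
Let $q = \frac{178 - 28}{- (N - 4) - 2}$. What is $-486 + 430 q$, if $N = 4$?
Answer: $-32736$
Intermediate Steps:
$q = -75$ ($q = \frac{178 - 28}{- (4 - 4) - 2} = \frac{150}{\left(-1\right) 0 - 2} = \frac{150}{0 - 2} = \frac{150}{-2} = 150 \left(- \frac{1}{2}\right) = -75$)
$-486 + 430 q = -486 + 430 \left(-75\right) = -486 - 32250 = -32736$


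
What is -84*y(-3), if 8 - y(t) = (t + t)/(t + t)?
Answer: -588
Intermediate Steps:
y(t) = 7 (y(t) = 8 - (t + t)/(t + t) = 8 - 2*t/(2*t) = 8 - 2*t*1/(2*t) = 8 - 1*1 = 8 - 1 = 7)
-84*y(-3) = -84*7 = -588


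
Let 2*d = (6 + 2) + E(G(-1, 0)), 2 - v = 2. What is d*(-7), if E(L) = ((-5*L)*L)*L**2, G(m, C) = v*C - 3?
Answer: 2779/2 ≈ 1389.5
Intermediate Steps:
v = 0 (v = 2 - 1*2 = 2 - 2 = 0)
G(m, C) = -3 (G(m, C) = 0*C - 3 = 0 - 3 = -3)
E(L) = -5*L**4 (E(L) = (-5*L**2)*L**2 = -5*L**4)
d = -397/2 (d = ((6 + 2) - 5*(-3)**4)/2 = (8 - 5*81)/2 = (8 - 405)/2 = (1/2)*(-397) = -397/2 ≈ -198.50)
d*(-7) = -397/2*(-7) = 2779/2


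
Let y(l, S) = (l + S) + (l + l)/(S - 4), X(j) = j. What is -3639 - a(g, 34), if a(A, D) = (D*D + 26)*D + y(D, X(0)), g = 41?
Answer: -43844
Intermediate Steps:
y(l, S) = S + l + 2*l/(-4 + S) (y(l, S) = (S + l) + (2*l)/(-4 + S) = (S + l) + 2*l/(-4 + S) = S + l + 2*l/(-4 + S))
a(A, D) = D/2 + D*(26 + D²) (a(A, D) = (D*D + 26)*D + (0² - 4*0 - 2*D + 0*D)/(-4 + 0) = (D² + 26)*D + (0 + 0 - 2*D + 0)/(-4) = (26 + D²)*D - (-1)*D/2 = D*(26 + D²) + D/2 = D/2 + D*(26 + D²))
-3639 - a(g, 34) = -3639 - 34*(53/2 + 34²) = -3639 - 34*(53/2 + 1156) = -3639 - 34*2365/2 = -3639 - 1*40205 = -3639 - 40205 = -43844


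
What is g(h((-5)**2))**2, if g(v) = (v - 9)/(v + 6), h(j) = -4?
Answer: 169/4 ≈ 42.250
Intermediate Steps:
g(v) = (-9 + v)/(6 + v)
g(h((-5)**2))**2 = ((-9 - 4)/(6 - 4))**2 = (-13/2)**2 = 169/4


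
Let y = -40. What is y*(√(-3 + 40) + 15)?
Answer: -600 - 40*√37 ≈ -843.31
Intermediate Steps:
y*(√(-3 + 40) + 15) = -40*(√(-3 + 40) + 15) = -40*(√37 + 15) = -40*(15 + √37) = -600 - 40*√37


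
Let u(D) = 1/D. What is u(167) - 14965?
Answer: -2499154/167 ≈ -14965.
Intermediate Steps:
u(167) - 14965 = 1/167 - 14965 = -2499154/167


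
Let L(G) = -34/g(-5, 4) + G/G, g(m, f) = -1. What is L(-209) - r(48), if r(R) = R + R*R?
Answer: -2317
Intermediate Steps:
L(G) = 35 (L(G) = -34/(-1) + G/G = -34*(-1) + 1 = 34 + 1 = 35)
r(R) = R + R**2
L(-209) - r(48) = 35 - 48*(1 + 48) = 35 - 48*49 = 35 - 1*2352 = 35 - 2352 = -2317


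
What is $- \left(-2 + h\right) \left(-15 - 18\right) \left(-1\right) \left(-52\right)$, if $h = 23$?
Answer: $36036$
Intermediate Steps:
$- \left(-2 + h\right) \left(-15 - 18\right) \left(-1\right) \left(-52\right) = - \left(-2 + 23\right) \left(-15 - 18\right) \left(-1\right) \left(-52\right) = - 21 \left(-33\right) \left(-1\right) \left(-52\right) = - \left(-693\right) \left(-1\right) \left(-52\right) = - 693 \left(-52\right) = \left(-1\right) \left(-36036\right) = 36036$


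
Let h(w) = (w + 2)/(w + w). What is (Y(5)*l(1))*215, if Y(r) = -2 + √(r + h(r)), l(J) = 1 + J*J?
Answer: -860 + 43*√570 ≈ 166.61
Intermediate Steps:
h(w) = (2 + w)/(2*w) (h(w) = (2 + w)/((2*w)) = (2 + w)*(1/(2*w)) = (2 + w)/(2*w))
l(J) = 1 + J²
Y(r) = -2 + √(r + (2 + r)/(2*r))
(Y(5)*l(1))*215 = ((-2 + √(2 + 4*5 + 4/5)/2)*(1 + 1²))*215 = ((-2 + √(2 + 20 + 4*(⅕))/2)*(1 + 1))*215 = ((-2 + √(2 + 20 + ⅘)/2)*2)*215 = ((-2 + √(114/5)/2)*2)*215 = ((-2 + (√570/5)/2)*2)*215 = ((-2 + √570/10)*2)*215 = (-4 + √570/5)*215 = -860 + 43*√570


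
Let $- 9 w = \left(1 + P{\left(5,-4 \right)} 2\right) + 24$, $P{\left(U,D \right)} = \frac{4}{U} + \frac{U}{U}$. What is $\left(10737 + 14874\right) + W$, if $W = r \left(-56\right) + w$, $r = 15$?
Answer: $\frac{1114552}{45} \approx 24768.0$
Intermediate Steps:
$P{\left(U,D \right)} = 1 + \frac{4}{U}$ ($P{\left(U,D \right)} = \frac{4}{U} + 1 = 1 + \frac{4}{U}$)
$w = - \frac{143}{45}$ ($w = - \frac{\left(1 + \frac{4 + 5}{5} \cdot 2\right) + 24}{9} = - \frac{\left(1 + \frac{1}{5} \cdot 9 \cdot 2\right) + 24}{9} = - \frac{\left(1 + \frac{9}{5} \cdot 2\right) + 24}{9} = - \frac{\left(1 + \frac{18}{5}\right) + 24}{9} = - \frac{\frac{23}{5} + 24}{9} = \left(- \frac{1}{9}\right) \frac{143}{5} = - \frac{143}{45} \approx -3.1778$)
$W = - \frac{37943}{45}$ ($W = 15 \left(-56\right) - \frac{143}{45} = -840 - \frac{143}{45} = - \frac{37943}{45} \approx -843.18$)
$\left(10737 + 14874\right) + W = \left(10737 + 14874\right) - \frac{37943}{45} = 25611 - \frac{37943}{45} = \frac{1114552}{45}$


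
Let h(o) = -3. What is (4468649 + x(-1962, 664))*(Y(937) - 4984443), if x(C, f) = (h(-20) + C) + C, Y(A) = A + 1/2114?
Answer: -23518217098993563/1057 ≈ -2.2250e+13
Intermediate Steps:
Y(A) = 1/2114 + A (Y(A) = A + 1/2114 = 1/2114 + A)
x(C, f) = -3 + 2*C (x(C, f) = (-3 + C) + C = -3 + 2*C)
(4468649 + x(-1962, 664))*(Y(937) - 4984443) = (4468649 + (-3 + 2*(-1962)))*((1/2114 + 937) - 4984443) = (4468649 + (-3 - 3924))*(1980819/2114 - 4984443) = (4468649 - 3927)*(-10535131683/2114) = 4464722*(-10535131683/2114) = -23518217098993563/1057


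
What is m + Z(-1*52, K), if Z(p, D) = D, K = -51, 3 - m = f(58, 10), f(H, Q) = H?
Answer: -106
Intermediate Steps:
m = -55 (m = 3 - 1*58 = 3 - 58 = -55)
m + Z(-1*52, K) = -55 - 51 = -106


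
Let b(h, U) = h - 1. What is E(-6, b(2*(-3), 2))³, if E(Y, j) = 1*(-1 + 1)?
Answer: 0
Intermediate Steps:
b(h, U) = -1 + h
E(Y, j) = 0 (E(Y, j) = 1*0 = 0)
E(-6, b(2*(-3), 2))³ = 0³ = 0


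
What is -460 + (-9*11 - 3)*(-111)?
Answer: 10862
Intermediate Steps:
-460 + (-9*11 - 3)*(-111) = -460 + (-99 - 3)*(-111) = -460 - 102*(-111) = -460 + 11322 = 10862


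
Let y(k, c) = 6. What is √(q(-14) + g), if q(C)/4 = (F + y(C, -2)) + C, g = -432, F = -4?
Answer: 4*I*√30 ≈ 21.909*I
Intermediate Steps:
q(C) = 8 + 4*C (q(C) = 4*((-4 + 6) + C) = 4*(2 + C) = 8 + 4*C)
√(q(-14) + g) = √((8 + 4*(-14)) - 432) = √((8 - 56) - 432) = √(-48 - 432) = √(-480) = 4*I*√30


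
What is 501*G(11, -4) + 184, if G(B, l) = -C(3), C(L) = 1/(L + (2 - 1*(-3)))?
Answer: 971/8 ≈ 121.38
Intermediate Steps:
C(L) = 1/(5 + L) (C(L) = 1/(L + (2 + 3)) = 1/(L + 5) = 1/(5 + L))
G(B, l) = -⅛ (G(B, l) = -1/(5 + 3) = -1/8 = -1*⅛ = -⅛)
501*G(11, -4) + 184 = 501*(-⅛) + 184 = -501/8 + 184 = 971/8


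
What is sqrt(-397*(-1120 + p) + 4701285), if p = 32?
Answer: sqrt(5133221) ≈ 2265.7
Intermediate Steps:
sqrt(-397*(-1120 + p) + 4701285) = sqrt(-397*(-1120 + 32) + 4701285) = sqrt(-397*(-1088) + 4701285) = sqrt(431936 + 4701285) = sqrt(5133221)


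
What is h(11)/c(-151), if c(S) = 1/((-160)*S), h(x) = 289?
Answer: 6982240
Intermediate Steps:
c(S) = -1/(160*S)
h(11)/c(-151) = 289/((-1/160/(-151))) = 289/((-1/160*(-1/151))) = 289/(1/24160) = 289*24160 = 6982240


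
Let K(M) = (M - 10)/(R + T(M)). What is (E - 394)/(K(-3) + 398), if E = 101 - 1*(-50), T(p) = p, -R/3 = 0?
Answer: -729/1207 ≈ -0.60398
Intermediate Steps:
R = 0 (R = -3*0 = 0)
E = 151 (E = 101 + 50 = 151)
K(M) = (-10 + M)/M (K(M) = (M - 10)/(0 + M) = (-10 + M)/M)
(E - 394)/(K(-3) + 398) = (151 - 394)/((-10 - 3)/(-3) + 398) = -243/(-⅓*(-13) + 398) = -243/(13/3 + 398) = -243/1207/3 = -243*3/1207 = -729/1207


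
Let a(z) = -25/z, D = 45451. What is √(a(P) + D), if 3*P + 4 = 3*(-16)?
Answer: √30725851/26 ≈ 213.20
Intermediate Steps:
P = -52/3 (P = -4/3 + (3*(-16))/3 = -4/3 + (⅓)*(-48) = -4/3 - 16 = -52/3 ≈ -17.333)
√(a(P) + D) = √(-25/(-52/3) + 45451) = √(-25*(-3/52) + 45451) = √(75/52 + 45451) = √(2363527/52) = √30725851/26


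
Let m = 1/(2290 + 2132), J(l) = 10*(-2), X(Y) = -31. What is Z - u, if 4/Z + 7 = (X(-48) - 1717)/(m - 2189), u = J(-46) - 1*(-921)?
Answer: -2353240277/2609941 ≈ -901.64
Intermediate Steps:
J(l) = -20
m = 1/4422 ≈ 0.00022614
u = 901 (u = -20 - 1*(-921) = -20 + 921 = 901)
Z = -1683436/2609941 (Z = 4/(-7 + (-31 - 1717)/(1/4422 - 2189)) = 4/(-7 - 1748/(-9679757/4422)) = 4/(-7 - 1748*(-4422/9679757)) = 4/(-7 + 336072/420859) = 4/(-2609941/420859) = 4*(-420859/2609941) = -1683436/2609941 ≈ -0.64501)
Z - u = -1683436/2609941 - 1*901 = -1683436/2609941 - 901 = -2353240277/2609941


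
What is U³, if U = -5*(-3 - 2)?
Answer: 15625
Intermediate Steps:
U = 25 (U = -5*(-5) = 25)
U³ = 25³ = 15625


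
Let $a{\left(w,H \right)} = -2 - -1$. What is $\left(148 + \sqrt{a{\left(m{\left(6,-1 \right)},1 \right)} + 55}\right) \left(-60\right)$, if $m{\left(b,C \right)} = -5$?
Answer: $-8880 - 180 \sqrt{6} \approx -9320.9$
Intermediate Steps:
$a{\left(w,H \right)} = -1$ ($a{\left(w,H \right)} = -2 + 1 = -1$)
$\left(148 + \sqrt{a{\left(m{\left(6,-1 \right)},1 \right)} + 55}\right) \left(-60\right) = \left(148 + \sqrt{-1 + 55}\right) \left(-60\right) = \left(148 + \sqrt{54}\right) \left(-60\right) = \left(148 + 3 \sqrt{6}\right) \left(-60\right) = -8880 - 180 \sqrt{6}$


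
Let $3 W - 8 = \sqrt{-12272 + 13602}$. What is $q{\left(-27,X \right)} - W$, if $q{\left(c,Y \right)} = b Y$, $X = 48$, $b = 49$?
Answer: $\frac{7048}{3} - \frac{\sqrt{1330}}{3} \approx 2337.2$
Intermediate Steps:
$q{\left(c,Y \right)} = 49 Y$
$W = \frac{8}{3} + \frac{\sqrt{1330}}{3}$ ($W = \frac{8}{3} + \frac{\sqrt{-12272 + 13602}}{3} = \frac{8}{3} + \frac{\sqrt{1330}}{3} \approx 14.823$)
$q{\left(-27,X \right)} - W = 49 \cdot 48 - \left(\frac{8}{3} + \frac{\sqrt{1330}}{3}\right) = 2352 - \left(\frac{8}{3} + \frac{\sqrt{1330}}{3}\right) = \frac{7048}{3} - \frac{\sqrt{1330}}{3}$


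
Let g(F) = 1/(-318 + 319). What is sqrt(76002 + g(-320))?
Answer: sqrt(76003) ≈ 275.69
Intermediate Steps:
g(F) = 1 (g(F) = 1/1 = 1)
sqrt(76002 + g(-320)) = sqrt(76002 + 1) = sqrt(76003)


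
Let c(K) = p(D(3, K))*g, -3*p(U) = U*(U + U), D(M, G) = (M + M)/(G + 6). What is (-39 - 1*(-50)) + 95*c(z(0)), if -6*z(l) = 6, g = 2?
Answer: -857/5 ≈ -171.40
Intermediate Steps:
z(l) = -1 (z(l) = -⅙*6 = -1)
D(M, G) = 2*M/(6 + G) (D(M, G) = (2*M)/(6 + G) = 2*M/(6 + G))
p(U) = -2*U²/3 (p(U) = -U*(U + U)/3 = -U*2*U/3 = -2*U²/3)
c(K) = -48/(6 + K)² (c(K) = -2*36/(6 + K)²/3*2 = -24/(6 + K)²*2 = -48/(6 + K)²)
(-39 - 1*(-50)) + 95*c(z(0)) = (-39 - 1*(-50)) + 95*(-48/(6 - 1)²) = (-39 + 50) + 95*(-48/5²) = 11 + 95*(-48*1/25) = 11 + 95*(-48/25) = 11 - 912/5 = -857/5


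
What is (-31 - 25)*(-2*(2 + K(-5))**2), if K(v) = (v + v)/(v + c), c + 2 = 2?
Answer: 1792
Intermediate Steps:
c = 0 (c = -2 + 2 = 0)
K(v) = 2 (K(v) = (v + v)/(v + 0) = (2*v)/v = 2)
(-31 - 25)*(-2*(2 + K(-5))**2) = (-31 - 25)*(-2*(2 + 2)**2) = -(-112)*4**2 = -(-112)*16 = -56*(-32) = 1792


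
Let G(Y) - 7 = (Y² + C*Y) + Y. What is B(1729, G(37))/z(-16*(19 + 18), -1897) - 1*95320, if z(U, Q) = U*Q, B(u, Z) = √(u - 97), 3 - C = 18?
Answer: -95320 + √102/280756 ≈ -95320.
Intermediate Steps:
C = -15 (C = 3 - 1*18 = 3 - 18 = -15)
G(Y) = 7 + Y² - 14*Y (G(Y) = 7 + ((Y² - 15*Y) + Y) = 7 + (Y² - 14*Y) = 7 + Y² - 14*Y)
B(u, Z) = √(-97 + u)
z(U, Q) = Q*U
B(1729, G(37))/z(-16*(19 + 18), -1897) - 1*95320 = √(-97 + 1729)/((-(-30352)*(19 + 18))) - 1*95320 = √1632/((-(-30352)*37)) - 95320 = (4*√102)/((-1897*(-592))) - 95320 = (4*√102)/1123024 - 95320 = (4*√102)*(1/1123024) - 95320 = √102/280756 - 95320 = -95320 + √102/280756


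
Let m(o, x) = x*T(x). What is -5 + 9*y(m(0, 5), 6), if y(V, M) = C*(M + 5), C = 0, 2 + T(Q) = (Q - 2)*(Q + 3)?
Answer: -5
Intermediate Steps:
T(Q) = -2 + (-2 + Q)*(3 + Q) (T(Q) = -2 + (Q - 2)*(Q + 3) = -2 + (-2 + Q)*(3 + Q))
m(o, x) = x*(-8 + x + x²)
y(V, M) = 0 (y(V, M) = 0*(M + 5) = 0*(5 + M) = 0)
-5 + 9*y(m(0, 5), 6) = -5 + 9*0 = -5 + 0 = -5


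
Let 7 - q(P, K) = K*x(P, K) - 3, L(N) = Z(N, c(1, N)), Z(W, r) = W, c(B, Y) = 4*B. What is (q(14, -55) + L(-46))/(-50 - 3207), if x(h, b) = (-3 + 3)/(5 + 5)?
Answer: 36/3257 ≈ 0.011053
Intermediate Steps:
L(N) = N
x(h, b) = 0 (x(h, b) = 0/10 = 0*(1/10) = 0)
q(P, K) = 10 (q(P, K) = 7 - (K*0 - 3) = 7 - (0 - 3) = 7 - 1*(-3) = 7 + 3 = 10)
(q(14, -55) + L(-46))/(-50 - 3207) = (10 - 46)/(-50 - 3207) = -36/(-3257) = -36*(-1/3257) = 36/3257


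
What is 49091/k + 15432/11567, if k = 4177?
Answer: 632295061/48315359 ≈ 13.087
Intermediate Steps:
49091/k + 15432/11567 = 49091/4177 + 15432/11567 = 632295061/48315359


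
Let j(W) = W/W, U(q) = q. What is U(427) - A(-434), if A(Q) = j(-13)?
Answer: 426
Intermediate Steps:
j(W) = 1
A(Q) = 1
U(427) - A(-434) = 427 - 1*1 = 427 - 1 = 426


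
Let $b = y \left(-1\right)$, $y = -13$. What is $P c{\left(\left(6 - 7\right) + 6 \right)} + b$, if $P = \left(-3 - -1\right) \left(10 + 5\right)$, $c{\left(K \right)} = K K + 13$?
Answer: $-1127$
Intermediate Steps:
$c{\left(K \right)} = 13 + K^{2}$ ($c{\left(K \right)} = K^{2} + 13 = 13 + K^{2}$)
$P = -30$ ($P = \left(-3 + 1\right) 15 = \left(-2\right) 15 = -30$)
$b = 13$ ($b = \left(-13\right) \left(-1\right) = 13$)
$P c{\left(\left(6 - 7\right) + 6 \right)} + b = - 30 \left(13 + \left(\left(6 - 7\right) + 6\right)^{2}\right) + 13 = - 30 \left(13 + \left(-1 + 6\right)^{2}\right) + 13 = - 30 \left(13 + 5^{2}\right) + 13 = - 30 \left(13 + 25\right) + 13 = \left(-30\right) 38 + 13 = -1140 + 13 = -1127$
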